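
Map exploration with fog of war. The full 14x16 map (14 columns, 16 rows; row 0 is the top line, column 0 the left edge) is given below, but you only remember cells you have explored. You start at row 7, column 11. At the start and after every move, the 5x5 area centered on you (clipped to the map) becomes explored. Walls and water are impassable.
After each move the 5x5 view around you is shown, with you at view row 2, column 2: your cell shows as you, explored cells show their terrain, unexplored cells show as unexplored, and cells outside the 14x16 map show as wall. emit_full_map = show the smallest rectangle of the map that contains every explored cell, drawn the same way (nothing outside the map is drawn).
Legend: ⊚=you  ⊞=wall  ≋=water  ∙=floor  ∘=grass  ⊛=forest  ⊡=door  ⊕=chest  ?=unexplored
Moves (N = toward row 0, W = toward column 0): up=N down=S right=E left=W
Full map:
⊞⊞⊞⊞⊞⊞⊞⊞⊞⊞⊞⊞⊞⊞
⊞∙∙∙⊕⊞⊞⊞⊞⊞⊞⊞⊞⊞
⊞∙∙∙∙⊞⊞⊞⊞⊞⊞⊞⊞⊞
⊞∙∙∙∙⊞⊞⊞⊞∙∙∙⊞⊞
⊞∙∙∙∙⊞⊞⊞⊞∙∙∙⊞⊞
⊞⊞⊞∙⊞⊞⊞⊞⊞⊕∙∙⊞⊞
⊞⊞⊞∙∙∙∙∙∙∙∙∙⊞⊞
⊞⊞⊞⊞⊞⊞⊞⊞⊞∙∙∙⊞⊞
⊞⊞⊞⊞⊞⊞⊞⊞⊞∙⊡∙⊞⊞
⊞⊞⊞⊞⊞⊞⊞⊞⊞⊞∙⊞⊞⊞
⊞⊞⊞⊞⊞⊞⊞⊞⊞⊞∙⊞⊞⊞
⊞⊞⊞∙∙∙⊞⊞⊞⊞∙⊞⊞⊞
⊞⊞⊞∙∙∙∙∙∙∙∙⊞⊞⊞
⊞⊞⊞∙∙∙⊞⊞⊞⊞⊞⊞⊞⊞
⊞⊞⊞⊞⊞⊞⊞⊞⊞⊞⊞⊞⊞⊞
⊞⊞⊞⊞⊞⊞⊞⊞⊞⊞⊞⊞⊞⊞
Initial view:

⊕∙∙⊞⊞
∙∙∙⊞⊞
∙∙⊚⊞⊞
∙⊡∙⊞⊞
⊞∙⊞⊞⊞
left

⊞⊕∙∙⊞
∙∙∙∙⊞
⊞∙⊚∙⊞
⊞∙⊡∙⊞
⊞⊞∙⊞⊞

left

⊞⊞⊕∙∙
∙∙∙∙∙
⊞⊞⊚∙∙
⊞⊞∙⊡∙
⊞⊞⊞∙⊞

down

∙∙∙∙∙
⊞⊞∙∙∙
⊞⊞⊚⊡∙
⊞⊞⊞∙⊞
⊞⊞⊞∙⊞

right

∙∙∙∙⊞
⊞∙∙∙⊞
⊞∙⊚∙⊞
⊞⊞∙⊞⊞
⊞⊞∙⊞⊞

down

⊞∙∙∙⊞
⊞∙⊡∙⊞
⊞⊞⊚⊞⊞
⊞⊞∙⊞⊞
⊞⊞∙⊞⊞

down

⊞∙⊡∙⊞
⊞⊞∙⊞⊞
⊞⊞⊚⊞⊞
⊞⊞∙⊞⊞
∙∙∙⊞⊞

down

⊞⊞∙⊞⊞
⊞⊞∙⊞⊞
⊞⊞⊚⊞⊞
∙∙∙⊞⊞
⊞⊞⊞⊞⊞

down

⊞⊞∙⊞⊞
⊞⊞∙⊞⊞
∙∙⊚⊞⊞
⊞⊞⊞⊞⊞
⊞⊞⊞⊞⊞

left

⊞⊞⊞∙⊞
⊞⊞⊞∙⊞
∙∙⊚∙⊞
⊞⊞⊞⊞⊞
⊞⊞⊞⊞⊞

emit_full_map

⊞⊞⊕∙∙⊞⊞
∙∙∙∙∙⊞⊞
⊞⊞∙∙∙⊞⊞
⊞⊞∙⊡∙⊞⊞
⊞⊞⊞∙⊞⊞⊞
⊞⊞⊞∙⊞⊞?
⊞⊞⊞∙⊞⊞?
∙∙⊚∙⊞⊞?
⊞⊞⊞⊞⊞⊞?
⊞⊞⊞⊞⊞⊞?

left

⊞⊞⊞⊞∙
⊞⊞⊞⊞∙
∙∙⊚∙∙
⊞⊞⊞⊞⊞
⊞⊞⊞⊞⊞

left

⊞⊞⊞⊞⊞
∙⊞⊞⊞⊞
∙∙⊚∙∙
∙⊞⊞⊞⊞
⊞⊞⊞⊞⊞

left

⊞⊞⊞⊞⊞
∙∙⊞⊞⊞
∙∙⊚∙∙
∙∙⊞⊞⊞
⊞⊞⊞⊞⊞

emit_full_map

???⊞⊞⊕∙∙⊞⊞
???∙∙∙∙∙⊞⊞
???⊞⊞∙∙∙⊞⊞
???⊞⊞∙⊡∙⊞⊞
???⊞⊞⊞∙⊞⊞⊞
⊞⊞⊞⊞⊞⊞∙⊞⊞?
∙∙⊞⊞⊞⊞∙⊞⊞?
∙∙⊚∙∙∙∙⊞⊞?
∙∙⊞⊞⊞⊞⊞⊞⊞?
⊞⊞⊞⊞⊞⊞⊞⊞⊞?


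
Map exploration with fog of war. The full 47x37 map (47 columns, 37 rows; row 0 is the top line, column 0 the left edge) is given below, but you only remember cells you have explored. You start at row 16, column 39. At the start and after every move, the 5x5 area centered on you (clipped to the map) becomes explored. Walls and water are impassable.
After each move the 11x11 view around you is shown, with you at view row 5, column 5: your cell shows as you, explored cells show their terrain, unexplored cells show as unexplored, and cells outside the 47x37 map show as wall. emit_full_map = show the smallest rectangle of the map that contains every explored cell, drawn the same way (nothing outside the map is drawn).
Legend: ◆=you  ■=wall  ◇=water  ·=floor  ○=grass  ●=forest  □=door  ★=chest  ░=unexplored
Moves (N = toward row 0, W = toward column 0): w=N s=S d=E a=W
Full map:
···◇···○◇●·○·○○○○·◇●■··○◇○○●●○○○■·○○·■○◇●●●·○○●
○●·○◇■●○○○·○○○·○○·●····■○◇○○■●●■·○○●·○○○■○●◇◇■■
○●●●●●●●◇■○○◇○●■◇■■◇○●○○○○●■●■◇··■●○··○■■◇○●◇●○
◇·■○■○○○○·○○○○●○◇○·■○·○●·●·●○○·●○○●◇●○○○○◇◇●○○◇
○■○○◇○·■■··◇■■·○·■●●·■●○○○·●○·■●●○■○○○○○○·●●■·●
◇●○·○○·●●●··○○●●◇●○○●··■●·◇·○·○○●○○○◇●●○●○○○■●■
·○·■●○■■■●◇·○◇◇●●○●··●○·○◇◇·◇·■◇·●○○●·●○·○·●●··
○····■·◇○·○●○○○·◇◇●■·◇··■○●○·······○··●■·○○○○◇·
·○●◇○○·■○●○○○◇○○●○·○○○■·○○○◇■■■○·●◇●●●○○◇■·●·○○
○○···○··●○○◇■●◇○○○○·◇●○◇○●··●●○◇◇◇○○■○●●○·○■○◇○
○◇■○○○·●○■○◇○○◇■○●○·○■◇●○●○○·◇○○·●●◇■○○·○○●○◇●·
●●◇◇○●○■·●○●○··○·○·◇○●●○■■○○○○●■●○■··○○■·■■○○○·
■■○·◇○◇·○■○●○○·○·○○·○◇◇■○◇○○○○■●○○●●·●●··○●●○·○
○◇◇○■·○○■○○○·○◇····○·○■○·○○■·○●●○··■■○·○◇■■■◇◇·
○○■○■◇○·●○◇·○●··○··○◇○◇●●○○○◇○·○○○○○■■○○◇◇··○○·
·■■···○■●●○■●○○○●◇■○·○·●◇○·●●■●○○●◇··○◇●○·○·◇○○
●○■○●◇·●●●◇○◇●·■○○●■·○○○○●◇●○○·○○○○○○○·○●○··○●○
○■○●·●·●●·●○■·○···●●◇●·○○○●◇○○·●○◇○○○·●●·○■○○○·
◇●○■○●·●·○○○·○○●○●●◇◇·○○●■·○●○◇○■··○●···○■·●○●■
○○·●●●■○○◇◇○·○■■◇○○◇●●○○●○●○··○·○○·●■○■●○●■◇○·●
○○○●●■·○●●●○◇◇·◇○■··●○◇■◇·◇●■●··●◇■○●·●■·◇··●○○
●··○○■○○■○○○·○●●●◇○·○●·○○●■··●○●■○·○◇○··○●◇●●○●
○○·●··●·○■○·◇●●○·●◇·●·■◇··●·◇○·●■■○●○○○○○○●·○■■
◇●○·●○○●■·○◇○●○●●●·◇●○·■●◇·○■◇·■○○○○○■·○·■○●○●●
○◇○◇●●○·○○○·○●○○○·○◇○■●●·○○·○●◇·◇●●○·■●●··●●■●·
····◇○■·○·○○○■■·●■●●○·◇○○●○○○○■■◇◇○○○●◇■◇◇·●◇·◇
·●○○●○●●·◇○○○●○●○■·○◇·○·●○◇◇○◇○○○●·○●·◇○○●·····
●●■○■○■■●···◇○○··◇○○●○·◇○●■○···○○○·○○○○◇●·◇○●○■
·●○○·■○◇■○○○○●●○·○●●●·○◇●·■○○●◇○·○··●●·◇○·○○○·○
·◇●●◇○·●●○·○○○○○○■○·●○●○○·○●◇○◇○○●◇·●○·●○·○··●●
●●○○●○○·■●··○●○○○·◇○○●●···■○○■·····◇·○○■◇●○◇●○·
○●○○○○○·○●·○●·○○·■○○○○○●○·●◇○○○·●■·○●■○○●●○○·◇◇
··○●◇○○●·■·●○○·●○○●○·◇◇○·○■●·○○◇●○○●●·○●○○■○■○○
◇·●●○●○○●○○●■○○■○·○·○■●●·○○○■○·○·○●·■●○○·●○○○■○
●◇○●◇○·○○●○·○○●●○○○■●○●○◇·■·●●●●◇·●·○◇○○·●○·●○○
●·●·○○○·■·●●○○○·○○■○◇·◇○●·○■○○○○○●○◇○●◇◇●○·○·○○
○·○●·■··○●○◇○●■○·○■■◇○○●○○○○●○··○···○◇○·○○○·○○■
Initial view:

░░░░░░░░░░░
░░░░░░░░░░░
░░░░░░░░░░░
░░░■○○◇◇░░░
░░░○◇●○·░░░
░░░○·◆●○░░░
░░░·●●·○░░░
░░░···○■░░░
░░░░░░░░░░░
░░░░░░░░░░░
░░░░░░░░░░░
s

░░░░░░░░░░░
░░░░░░░░░░░
░░░■○○◇◇░░░
░░░○◇●○·░░░
░░░○·○●○░░░
░░░·●◆·○░░░
░░░···○■░░░
░░░○■●○●░░░
░░░░░░░░░░░
░░░░░░░░░░░
░░░░░░░░░░░

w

░░░░░░░░░░░
░░░░░░░░░░░
░░░░░░░░░░░
░░░■○○◇◇░░░
░░░○◇●○·░░░
░░░○·◆●○░░░
░░░·●●·○░░░
░░░···○■░░░
░░░○■●○●░░░
░░░░░░░░░░░
░░░░░░░░░░░

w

░░░░░░░░░░░
░░░░░░░░░░░
░░░░░░░░░░░
░░░○·○◇■░░░
░░░■○○◇◇░░░
░░░○◇◆○·░░░
░░░○·○●○░░░
░░░·●●·○░░░
░░░···○■░░░
░░░○■●○●░░░
░░░░░░░░░░░

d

░░░░░░░░░░░
░░░░░░░░░░░
░░░░░░░░░░░
░░○·○◇■■░░░
░░■○○◇◇·░░░
░░○◇●◆·○░░░
░░○·○●○·░░░
░░·●●·○■░░░
░░···○■░░░░
░░○■●○●░░░░
░░░░░░░░░░░

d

░░░░░░░░░░░
░░░░░░░░░░░
░░░░░░░░░░░
░○·○◇■■■░░░
░■○○◇◇··░░░
░○◇●○◆○·░░░
░○·○●○··░░░
░·●●·○■○░░░
░···○■░░░░░
░○■●○●░░░░░
░░░░░░░░░░░

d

░░░░░░░░░░■
░░░░░░░░░░■
░░░░░░░░░░■
○·○◇■■■◇░░■
■○○◇◇··○░░■
○◇●○·◆·◇░░■
○·○●○··○░░■
·●●·○■○○░░■
···○■░░░░░■
○■●○●░░░░░■
░░░░░░░░░░■

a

░░░░░░░░░░░
░░░░░░░░░░░
░░░░░░░░░░░
░○·○◇■■■◇░░
░■○○◇◇··○░░
░○◇●○◆○·◇░░
░○·○●○··○░░
░·●●·○■○○░░
░···○■░░░░░
░○■●○●░░░░░
░░░░░░░░░░░

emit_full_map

○·○◇■■■◇
■○○◇◇··○
○◇●○◆○·◇
○·○●○··○
·●●·○■○○
···○■░░░
○■●○●░░░

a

░░░░░░░░░░░
░░░░░░░░░░░
░░░░░░░░░░░
░░○·○◇■■■◇░
░░■○○◇◇··○░
░░○◇●◆·○·◇░
░░○·○●○··○░
░░·●●·○■○○░
░░···○■░░░░
░░○■●○●░░░░
░░░░░░░░░░░

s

░░░░░░░░░░░
░░░░░░░░░░░
░░○·○◇■■■◇░
░░■○○◇◇··○░
░░○◇●○·○·◇░
░░○·○◆○··○░
░░·●●·○■○○░
░░···○■·░░░
░░○■●○●░░░░
░░░░░░░░░░░
░░░░░░░░░░░

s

░░░░░░░░░░░
░░○·○◇■■■◇░
░░■○○◇◇··○░
░░○◇●○·○·◇░
░░○·○●○··○░
░░·●●◆○■○○░
░░···○■·░░░
░░○■●○●■░░░
░░░░░░░░░░░
░░░░░░░░░░░
░░░░░░░░░░░

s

░░○·○◇■■■◇░
░░■○○◇◇··○░
░░○◇●○·○·◇░
░░○·○●○··○░
░░·●●·○■○○░
░░···◆■·░░░
░░○■●○●■░░░
░░░●■·◇·░░░
░░░░░░░░░░░
░░░░░░░░░░░
░░░░░░░░░░░

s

░░■○○◇◇··○░
░░○◇●○·○·◇░
░░○·○●○··○░
░░·●●·○■○○░
░░···○■·░░░
░░○■●◆●■░░░
░░░●■·◇·░░░
░░░··○●◇░░░
░░░░░░░░░░░
░░░░░░░░░░░
░░░░░░░░░░░

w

░░○·○◇■■■◇░
░░■○○◇◇··○░
░░○◇●○·○·◇░
░░○·○●○··○░
░░·●●·○■○○░
░░···◆■·░░░
░░○■●○●■░░░
░░░●■·◇·░░░
░░░··○●◇░░░
░░░░░░░░░░░
░░░░░░░░░░░

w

░░░░░░░░░░░
░░○·○◇■■■◇░
░░■○○◇◇··○░
░░○◇●○·○·◇░
░░○·○●○··○░
░░·●●◆○■○○░
░░···○■·░░░
░░○■●○●■░░░
░░░●■·◇·░░░
░░░··○●◇░░░
░░░░░░░░░░░

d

░░░░░░░░░░░
░○·○◇■■■◇░░
░■○○◇◇··○░░
░○◇●○·○·◇░░
░○·○●○··○░░
░·●●·◆■○○░░
░···○■·●░░░
░○■●○●■◇░░░
░░●■·◇·░░░░
░░··○●◇░░░░
░░░░░░░░░░░

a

░░░░░░░░░░░
░░○·○◇■■■◇░
░░■○○◇◇··○░
░░○◇●○·○·◇░
░░○·○●○··○░
░░·●●◆○■○○░
░░···○■·●░░
░░○■●○●■◇░░
░░░●■·◇·░░░
░░░··○●◇░░░
░░░░░░░░░░░

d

░░░░░░░░░░░
░○·○◇■■■◇░░
░■○○◇◇··○░░
░○◇●○·○·◇░░
░○·○●○··○░░
░·●●·◆■○○░░
░···○■·●░░░
░○■●○●■◇░░░
░░●■·◇·░░░░
░░··○●◇░░░░
░░░░░░░░░░░

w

░░░░░░░░░░░
░░░░░░░░░░░
░○·○◇■■■◇░░
░■○○◇◇··○░░
░○◇●○·○·◇░░
░○·○●◆··○░░
░·●●·○■○○░░
░···○■·●░░░
░○■●○●■◇░░░
░░●■·◇·░░░░
░░··○●◇░░░░

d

░░░░░░░░░░■
░░░░░░░░░░■
○·○◇■■■◇░░■
■○○◇◇··○░░■
○◇●○·○·◇░░■
○·○●○◆·○░░■
·●●·○■○○░░■
···○■·●○░░■
○■●○●■◇░░░■
░●■·◇·░░░░■
░··○●◇░░░░■

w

░░░░░░░░░░■
░░░░░░░░░░■
░░░░░░░░░░■
○·○◇■■■◇░░■
■○○◇◇··○░░■
○◇●○·◆·◇░░■
○·○●○··○░░■
·●●·○■○○░░■
···○■·●○░░■
○■●○●■◇░░░■
░●■·◇·░░░░■

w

░░░░░░░░░░■
░░░░░░░░░░■
░░░░░░░░░░■
░░░·○●●○░░■
○·○◇■■■◇░░■
■○○◇◇◆·○░░■
○◇●○·○·◇░░■
○·○●○··○░░■
·●●·○■○○░░■
···○■·●○░░■
○■●○●■◇░░░■

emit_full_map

░░░·○●●○
○·○◇■■■◇
■○○◇◇◆·○
○◇●○·○·◇
○·○●○··○
·●●·○■○○
···○■·●○
○■●○●■◇░
░●■·◇·░░
░··○●◇░░

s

░░░░░░░░░░■
░░░░░░░░░░■
░░░·○●●○░░■
○·○◇■■■◇░░■
■○○◇◇··○░░■
○◇●○·◆·◇░░■
○·○●○··○░░■
·●●·○■○○░░■
···○■·●○░░■
○■●○●■◇░░░■
░●■·◇·░░░░■

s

░░░░░░░░░░■
░░░·○●●○░░■
○·○◇■■■◇░░■
■○○◇◇··○░░■
○◇●○·○·◇░░■
○·○●○◆·○░░■
·●●·○■○○░░■
···○■·●○░░■
○■●○●■◇░░░■
░●■·◇·░░░░■
░··○●◇░░░░■

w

░░░░░░░░░░■
░░░░░░░░░░■
░░░·○●●○░░■
○·○◇■■■◇░░■
■○○◇◇··○░░■
○◇●○·◆·◇░░■
○·○●○··○░░■
·●●·○■○○░░■
···○■·●○░░■
○■●○●■◇░░░■
░●■·◇·░░░░■

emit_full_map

░░░·○●●○
○·○◇■■■◇
■○○◇◇··○
○◇●○·◆·◇
○·○●○··○
·●●·○■○○
···○■·●○
○■●○●■◇░
░●■·◇·░░
░··○●◇░░


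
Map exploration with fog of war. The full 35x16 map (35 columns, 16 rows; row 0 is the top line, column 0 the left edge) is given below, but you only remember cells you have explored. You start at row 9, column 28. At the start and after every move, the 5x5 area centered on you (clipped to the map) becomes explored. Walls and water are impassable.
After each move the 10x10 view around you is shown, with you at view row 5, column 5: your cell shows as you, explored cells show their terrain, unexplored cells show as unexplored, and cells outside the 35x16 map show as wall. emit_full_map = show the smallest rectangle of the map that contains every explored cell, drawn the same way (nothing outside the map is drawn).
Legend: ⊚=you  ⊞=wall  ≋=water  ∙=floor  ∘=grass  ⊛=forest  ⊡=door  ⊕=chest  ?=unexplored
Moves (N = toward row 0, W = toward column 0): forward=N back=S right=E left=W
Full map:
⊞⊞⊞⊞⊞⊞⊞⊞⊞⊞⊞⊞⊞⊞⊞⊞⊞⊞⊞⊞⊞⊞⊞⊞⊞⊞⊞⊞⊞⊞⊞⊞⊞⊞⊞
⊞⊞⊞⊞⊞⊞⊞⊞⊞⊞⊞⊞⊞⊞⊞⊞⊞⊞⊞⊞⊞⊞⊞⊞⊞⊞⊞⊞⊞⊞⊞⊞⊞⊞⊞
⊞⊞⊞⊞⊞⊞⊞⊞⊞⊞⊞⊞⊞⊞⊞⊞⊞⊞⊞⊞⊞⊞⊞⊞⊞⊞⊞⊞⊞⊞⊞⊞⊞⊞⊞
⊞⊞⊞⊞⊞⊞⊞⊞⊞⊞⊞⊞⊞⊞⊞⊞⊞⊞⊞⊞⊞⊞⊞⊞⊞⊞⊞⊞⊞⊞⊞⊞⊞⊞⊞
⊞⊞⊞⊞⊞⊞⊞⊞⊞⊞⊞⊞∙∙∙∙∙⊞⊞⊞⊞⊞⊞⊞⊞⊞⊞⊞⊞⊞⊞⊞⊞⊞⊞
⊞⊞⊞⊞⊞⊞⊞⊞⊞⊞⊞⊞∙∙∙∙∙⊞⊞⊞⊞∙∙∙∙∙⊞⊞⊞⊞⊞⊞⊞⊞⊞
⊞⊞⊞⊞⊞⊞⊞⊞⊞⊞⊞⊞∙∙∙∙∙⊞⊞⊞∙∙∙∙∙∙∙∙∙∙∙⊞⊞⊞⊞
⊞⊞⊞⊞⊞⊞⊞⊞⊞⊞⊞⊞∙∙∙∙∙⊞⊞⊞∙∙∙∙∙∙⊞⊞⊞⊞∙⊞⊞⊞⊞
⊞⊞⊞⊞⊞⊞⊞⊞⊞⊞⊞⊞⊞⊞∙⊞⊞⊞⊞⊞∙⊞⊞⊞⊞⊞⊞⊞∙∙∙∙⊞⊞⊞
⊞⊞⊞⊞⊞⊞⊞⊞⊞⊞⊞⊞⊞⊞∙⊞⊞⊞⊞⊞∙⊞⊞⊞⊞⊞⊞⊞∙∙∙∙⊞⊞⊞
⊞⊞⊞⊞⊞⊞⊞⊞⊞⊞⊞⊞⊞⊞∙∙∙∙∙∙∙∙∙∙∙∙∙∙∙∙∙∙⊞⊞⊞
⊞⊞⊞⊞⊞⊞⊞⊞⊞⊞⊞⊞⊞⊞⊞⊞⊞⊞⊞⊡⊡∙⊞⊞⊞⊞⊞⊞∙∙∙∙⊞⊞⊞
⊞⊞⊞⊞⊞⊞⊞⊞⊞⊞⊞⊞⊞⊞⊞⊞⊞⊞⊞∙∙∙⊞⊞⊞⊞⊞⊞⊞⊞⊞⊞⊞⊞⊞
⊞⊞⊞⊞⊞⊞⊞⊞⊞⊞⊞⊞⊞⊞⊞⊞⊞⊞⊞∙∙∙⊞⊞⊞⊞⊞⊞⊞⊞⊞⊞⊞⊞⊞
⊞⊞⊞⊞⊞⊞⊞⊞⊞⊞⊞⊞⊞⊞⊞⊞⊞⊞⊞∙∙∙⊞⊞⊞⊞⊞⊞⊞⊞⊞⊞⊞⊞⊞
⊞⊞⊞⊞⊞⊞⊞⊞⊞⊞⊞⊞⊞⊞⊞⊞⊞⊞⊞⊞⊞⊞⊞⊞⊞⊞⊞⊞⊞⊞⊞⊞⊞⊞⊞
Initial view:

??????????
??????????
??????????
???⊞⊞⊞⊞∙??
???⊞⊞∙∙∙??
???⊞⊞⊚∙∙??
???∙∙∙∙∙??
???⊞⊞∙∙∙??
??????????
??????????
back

??????????
??????????
???⊞⊞⊞⊞∙??
???⊞⊞∙∙∙??
???⊞⊞∙∙∙??
???∙∙⊚∙∙??
???⊞⊞∙∙∙??
???⊞⊞⊞⊞⊞??
??????????
??????????

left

??????????
??????????
????⊞⊞⊞⊞∙?
???⊞⊞⊞∙∙∙?
???⊞⊞⊞∙∙∙?
???∙∙⊚∙∙∙?
???⊞⊞⊞∙∙∙?
???⊞⊞⊞⊞⊞⊞?
??????????
??????????

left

??????????
??????????
?????⊞⊞⊞⊞∙
???⊞⊞⊞⊞∙∙∙
???⊞⊞⊞⊞∙∙∙
???∙∙⊚∙∙∙∙
???⊞⊞⊞⊞∙∙∙
???⊞⊞⊞⊞⊞⊞⊞
??????????
??????????

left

??????????
??????????
??????⊞⊞⊞⊞
???⊞⊞⊞⊞⊞∙∙
???⊞⊞⊞⊞⊞∙∙
???∙∙⊚∙∙∙∙
???⊞⊞⊞⊞⊞∙∙
???⊞⊞⊞⊞⊞⊞⊞
??????????
??????????

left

??????????
??????????
???????⊞⊞⊞
???⊞⊞⊞⊞⊞⊞∙
???⊞⊞⊞⊞⊞⊞∙
???∙∙⊚∙∙∙∙
???⊞⊞⊞⊞⊞⊞∙
???⊞⊞⊞⊞⊞⊞⊞
??????????
??????????

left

??????????
??????????
????????⊞⊞
???⊞⊞⊞⊞⊞⊞⊞
???⊞⊞⊞⊞⊞⊞⊞
???∙∙⊚∙∙∙∙
???∙⊞⊞⊞⊞⊞⊞
???∙⊞⊞⊞⊞⊞⊞
??????????
??????????

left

??????????
??????????
?????????⊞
???∙⊞⊞⊞⊞⊞⊞
???∙⊞⊞⊞⊞⊞⊞
???∙∙⊚∙∙∙∙
???⊡∙⊞⊞⊞⊞⊞
???∙∙⊞⊞⊞⊞⊞
??????????
??????????

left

??????????
??????????
??????????
???⊞∙⊞⊞⊞⊞⊞
???⊞∙⊞⊞⊞⊞⊞
???∙∙⊚∙∙∙∙
???⊡⊡∙⊞⊞⊞⊞
???∙∙∙⊞⊞⊞⊞
??????????
??????????

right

??????????
??????????
?????????⊞
??⊞∙⊞⊞⊞⊞⊞⊞
??⊞∙⊞⊞⊞⊞⊞⊞
??∙∙∙⊚∙∙∙∙
??⊡⊡∙⊞⊞⊞⊞⊞
??∙∙∙⊞⊞⊞⊞⊞
??????????
??????????

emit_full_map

???????⊞⊞⊞⊞∙
⊞∙⊞⊞⊞⊞⊞⊞⊞∙∙∙
⊞∙⊞⊞⊞⊞⊞⊞⊞∙∙∙
∙∙∙⊚∙∙∙∙∙∙∙∙
⊡⊡∙⊞⊞⊞⊞⊞⊞∙∙∙
∙∙∙⊞⊞⊞⊞⊞⊞⊞⊞⊞

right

??????????
??????????
????????⊞⊞
?⊞∙⊞⊞⊞⊞⊞⊞⊞
?⊞∙⊞⊞⊞⊞⊞⊞⊞
?∙∙∙∙⊚∙∙∙∙
?⊡⊡∙⊞⊞⊞⊞⊞⊞
?∙∙∙⊞⊞⊞⊞⊞⊞
??????????
??????????

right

??????????
??????????
???????⊞⊞⊞
⊞∙⊞⊞⊞⊞⊞⊞⊞∙
⊞∙⊞⊞⊞⊞⊞⊞⊞∙
∙∙∙∙∙⊚∙∙∙∙
⊡⊡∙⊞⊞⊞⊞⊞⊞∙
∙∙∙⊞⊞⊞⊞⊞⊞⊞
??????????
??????????

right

??????????
??????????
??????⊞⊞⊞⊞
∙⊞⊞⊞⊞⊞⊞⊞∙∙
∙⊞⊞⊞⊞⊞⊞⊞∙∙
∙∙∙∙∙⊚∙∙∙∙
⊡∙⊞⊞⊞⊞⊞⊞∙∙
∙∙⊞⊞⊞⊞⊞⊞⊞⊞
??????????
??????????

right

??????????
??????????
?????⊞⊞⊞⊞∙
⊞⊞⊞⊞⊞⊞⊞∙∙∙
⊞⊞⊞⊞⊞⊞⊞∙∙∙
∙∙∙∙∙⊚∙∙∙∙
∙⊞⊞⊞⊞⊞⊞∙∙∙
∙⊞⊞⊞⊞⊞⊞⊞⊞⊞
??????????
??????????

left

??????????
??????????
??????⊞⊞⊞⊞
∙⊞⊞⊞⊞⊞⊞⊞∙∙
∙⊞⊞⊞⊞⊞⊞⊞∙∙
∙∙∙∙∙⊚∙∙∙∙
⊡∙⊞⊞⊞⊞⊞⊞∙∙
∙∙⊞⊞⊞⊞⊞⊞⊞⊞
??????????
??????????

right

??????????
??????????
?????⊞⊞⊞⊞∙
⊞⊞⊞⊞⊞⊞⊞∙∙∙
⊞⊞⊞⊞⊞⊞⊞∙∙∙
∙∙∙∙∙⊚∙∙∙∙
∙⊞⊞⊞⊞⊞⊞∙∙∙
∙⊞⊞⊞⊞⊞⊞⊞⊞⊞
??????????
??????????


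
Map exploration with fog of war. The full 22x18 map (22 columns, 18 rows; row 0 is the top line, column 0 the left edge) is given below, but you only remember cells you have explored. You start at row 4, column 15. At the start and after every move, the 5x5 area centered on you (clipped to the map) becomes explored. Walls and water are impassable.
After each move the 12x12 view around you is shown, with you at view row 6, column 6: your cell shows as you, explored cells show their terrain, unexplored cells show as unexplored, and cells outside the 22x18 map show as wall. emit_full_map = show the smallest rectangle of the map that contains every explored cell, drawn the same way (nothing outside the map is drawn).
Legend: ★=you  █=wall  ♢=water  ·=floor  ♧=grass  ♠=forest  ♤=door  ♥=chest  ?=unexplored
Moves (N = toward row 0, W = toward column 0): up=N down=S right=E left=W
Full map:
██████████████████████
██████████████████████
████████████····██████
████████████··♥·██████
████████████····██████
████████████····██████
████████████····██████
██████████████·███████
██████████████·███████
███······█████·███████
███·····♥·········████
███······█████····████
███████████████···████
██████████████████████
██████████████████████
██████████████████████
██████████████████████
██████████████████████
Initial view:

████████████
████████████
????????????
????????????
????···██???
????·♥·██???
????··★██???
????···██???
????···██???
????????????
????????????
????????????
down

████████████
????????????
????????????
????···██???
????·♥·██???
????···██???
????··★██???
????···██???
????█·███???
????????????
????????????
????????????

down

????????????
????????????
????···██???
????·♥·██???
????···██???
????···██???
????··★██???
????█·███???
????█·███???
????????????
????????????
????????????

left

????????????
????????????
?????···██??
?????·♥·██??
????····██??
????····██??
????··★·██??
????██·███??
????██·███??
????????????
????????????
????????????

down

????????????
?????···██??
?????·♥·██??
????····██??
????····██??
????····██??
????██★███??
????██·███??
????██·██???
????????????
????????????
????????????

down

?????···██??
?????·♥·██??
????····██??
????····██??
????····██??
????██·███??
????██★███??
????██·██???
????·····???
????????????
????????????
????????????

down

?????·♥·██??
????····██??
????····██??
????····██??
????██·███??
????██·███??
????██★██???
????·····???
????██···???
????????????
????????????
????????????

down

????····██??
????····██??
????····██??
????██·███??
????██·███??
????██·██???
????··★··???
????██···???
????███··???
????????????
????????????
????????????

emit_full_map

?···██
?·♥·██
····██
····██
····██
██·███
██·███
██·██?
··★··?
██···?
███··?

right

???····██???
???····██???
???····██???
???██·███???
???██·███???
???██·███???
???···★··???
???██····???
???███···???
????????????
????????????
????????????

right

??····██????
??····██????
??····██????
??██·███????
??██·████???
??██·████???
??····★·█???
??██····█???
??███···█???
????????????
????????????
????????????

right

?····██????█
?····██????█
?····██????█
?██·███????█
?██·█████??█
?██·█████??█
?·····★██??█
?██····██??█
?███···██??█
???????????█
???????????█
???????????█

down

?····██????█
?····██????█
?██·███????█
?██·█████??█
?██·█████??█
?······██??█
?██···★██??█
?███···██??█
????█████??█
???????????█
???????????█
???????????█

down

?····██????█
?██·███????█
?██·█████??█
?██·█████??█
?······██??█
?██····██??█
?███··★██??█
????█████??█
????█████??█
???????????█
???????????█
???????????█

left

??····██????
??██·███????
??██·█████??
??██·█████??
??······██??
??██····██??
??███·★·██??
????██████??
????██████??
????????????
????????????
????????????

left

???····██???
???██·███???
???██·█████?
???██·█████?
???······██?
???██····██?
???███★··██?
????███████?
????███████?
????????????
????????????
????????????

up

???····██???
???····██???
???██·███???
???██·█████?
???██·█████?
???······██?
???██·★··██?
???███···██?
????███████?
????███████?
????????????
????????????

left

????····██??
????····██??
????██·███??
????██·█████
????██·█████
????······██
????██★···██
????███···██
????████████
?????███████
????????????
????????????

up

????····██??
????····██??
????····██??
????██·███??
????██·█████
????██·█████
????··★···██
????██····██
????███···██
????████████
?????███████
????????????

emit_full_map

?···██??
?·♥·██??
····██??
····██??
····██??
██·███??
██·█████
██·█████
··★···██
██····██
███···██
████████
?███████

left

?????····██?
?????····██?
?????····██?
?????██·███?
????███·████
????███·████
????··★····█
????███····█
????████···█
?????███████
??????██████
????????????

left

??????····██
??????····██
??????····██
??????██·███
????████·███
????████·███
????··★·····
????████····
????█████···
??????██████
???????█████
????????????

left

???????····█
???????····█
???????····█
???????██·██
????█████·██
????█████·██
????··★·····
????█████···
????██████··
???????█████
????????████
????????????

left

????????····
????????····
????????····
????????██·█
????██████·█
????·█████·█
????♥·★·····
????·█████··
????███████·
????????████
?????????███
????????????

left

?????????···
?????????···
?????????···
?????????██·
????███████·
????··█████·
????·♥★·····
????··█████·
????████████
?????????███
??????????██
????????????

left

??????????··
??????????··
??????????··
??????????██
????████████
????···█████
????··★·····
????···█████
????████████
??????????██
???????????█
????????????

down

??????????··
??????????··
??????????██
????████████
????···█████
????··♥·····
????··★█████
????████████
????█████?██
???????????█
????????????
????????????

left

???????????·
???????????·
???????????█
?????███████
????····████
????···♥····
????··★·████
????████████
????██████?█
????????????
????????????
????????????

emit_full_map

????????···██??
????????·♥·██??
???????····██??
???????····██??
???????····██??
???????██·███??
?████████·█████
····█████·█████
···♥·········██
··★·█████····██
██████████···██
██████?████████
????????███████

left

????????????
????????????
????????????
??????██████
????·····███
????····♥···
????··★··███
????████████
????███████?
????????????
????????????
????????????

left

█???????????
█???????????
█???????????
█??????█████
█???······██
█???·····♥··
█???··★···██
█???████████
█???████████
█???????????
█???????????
█???????????

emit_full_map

??????????···██??
??????????·♥·██??
?????????····██??
?????????····██??
?????????····██??
?????????██·███??
???████████·█████
······█████·█████
·····♥·········██
··★···█████····██
████████████···██
████████?████████
??????????███████


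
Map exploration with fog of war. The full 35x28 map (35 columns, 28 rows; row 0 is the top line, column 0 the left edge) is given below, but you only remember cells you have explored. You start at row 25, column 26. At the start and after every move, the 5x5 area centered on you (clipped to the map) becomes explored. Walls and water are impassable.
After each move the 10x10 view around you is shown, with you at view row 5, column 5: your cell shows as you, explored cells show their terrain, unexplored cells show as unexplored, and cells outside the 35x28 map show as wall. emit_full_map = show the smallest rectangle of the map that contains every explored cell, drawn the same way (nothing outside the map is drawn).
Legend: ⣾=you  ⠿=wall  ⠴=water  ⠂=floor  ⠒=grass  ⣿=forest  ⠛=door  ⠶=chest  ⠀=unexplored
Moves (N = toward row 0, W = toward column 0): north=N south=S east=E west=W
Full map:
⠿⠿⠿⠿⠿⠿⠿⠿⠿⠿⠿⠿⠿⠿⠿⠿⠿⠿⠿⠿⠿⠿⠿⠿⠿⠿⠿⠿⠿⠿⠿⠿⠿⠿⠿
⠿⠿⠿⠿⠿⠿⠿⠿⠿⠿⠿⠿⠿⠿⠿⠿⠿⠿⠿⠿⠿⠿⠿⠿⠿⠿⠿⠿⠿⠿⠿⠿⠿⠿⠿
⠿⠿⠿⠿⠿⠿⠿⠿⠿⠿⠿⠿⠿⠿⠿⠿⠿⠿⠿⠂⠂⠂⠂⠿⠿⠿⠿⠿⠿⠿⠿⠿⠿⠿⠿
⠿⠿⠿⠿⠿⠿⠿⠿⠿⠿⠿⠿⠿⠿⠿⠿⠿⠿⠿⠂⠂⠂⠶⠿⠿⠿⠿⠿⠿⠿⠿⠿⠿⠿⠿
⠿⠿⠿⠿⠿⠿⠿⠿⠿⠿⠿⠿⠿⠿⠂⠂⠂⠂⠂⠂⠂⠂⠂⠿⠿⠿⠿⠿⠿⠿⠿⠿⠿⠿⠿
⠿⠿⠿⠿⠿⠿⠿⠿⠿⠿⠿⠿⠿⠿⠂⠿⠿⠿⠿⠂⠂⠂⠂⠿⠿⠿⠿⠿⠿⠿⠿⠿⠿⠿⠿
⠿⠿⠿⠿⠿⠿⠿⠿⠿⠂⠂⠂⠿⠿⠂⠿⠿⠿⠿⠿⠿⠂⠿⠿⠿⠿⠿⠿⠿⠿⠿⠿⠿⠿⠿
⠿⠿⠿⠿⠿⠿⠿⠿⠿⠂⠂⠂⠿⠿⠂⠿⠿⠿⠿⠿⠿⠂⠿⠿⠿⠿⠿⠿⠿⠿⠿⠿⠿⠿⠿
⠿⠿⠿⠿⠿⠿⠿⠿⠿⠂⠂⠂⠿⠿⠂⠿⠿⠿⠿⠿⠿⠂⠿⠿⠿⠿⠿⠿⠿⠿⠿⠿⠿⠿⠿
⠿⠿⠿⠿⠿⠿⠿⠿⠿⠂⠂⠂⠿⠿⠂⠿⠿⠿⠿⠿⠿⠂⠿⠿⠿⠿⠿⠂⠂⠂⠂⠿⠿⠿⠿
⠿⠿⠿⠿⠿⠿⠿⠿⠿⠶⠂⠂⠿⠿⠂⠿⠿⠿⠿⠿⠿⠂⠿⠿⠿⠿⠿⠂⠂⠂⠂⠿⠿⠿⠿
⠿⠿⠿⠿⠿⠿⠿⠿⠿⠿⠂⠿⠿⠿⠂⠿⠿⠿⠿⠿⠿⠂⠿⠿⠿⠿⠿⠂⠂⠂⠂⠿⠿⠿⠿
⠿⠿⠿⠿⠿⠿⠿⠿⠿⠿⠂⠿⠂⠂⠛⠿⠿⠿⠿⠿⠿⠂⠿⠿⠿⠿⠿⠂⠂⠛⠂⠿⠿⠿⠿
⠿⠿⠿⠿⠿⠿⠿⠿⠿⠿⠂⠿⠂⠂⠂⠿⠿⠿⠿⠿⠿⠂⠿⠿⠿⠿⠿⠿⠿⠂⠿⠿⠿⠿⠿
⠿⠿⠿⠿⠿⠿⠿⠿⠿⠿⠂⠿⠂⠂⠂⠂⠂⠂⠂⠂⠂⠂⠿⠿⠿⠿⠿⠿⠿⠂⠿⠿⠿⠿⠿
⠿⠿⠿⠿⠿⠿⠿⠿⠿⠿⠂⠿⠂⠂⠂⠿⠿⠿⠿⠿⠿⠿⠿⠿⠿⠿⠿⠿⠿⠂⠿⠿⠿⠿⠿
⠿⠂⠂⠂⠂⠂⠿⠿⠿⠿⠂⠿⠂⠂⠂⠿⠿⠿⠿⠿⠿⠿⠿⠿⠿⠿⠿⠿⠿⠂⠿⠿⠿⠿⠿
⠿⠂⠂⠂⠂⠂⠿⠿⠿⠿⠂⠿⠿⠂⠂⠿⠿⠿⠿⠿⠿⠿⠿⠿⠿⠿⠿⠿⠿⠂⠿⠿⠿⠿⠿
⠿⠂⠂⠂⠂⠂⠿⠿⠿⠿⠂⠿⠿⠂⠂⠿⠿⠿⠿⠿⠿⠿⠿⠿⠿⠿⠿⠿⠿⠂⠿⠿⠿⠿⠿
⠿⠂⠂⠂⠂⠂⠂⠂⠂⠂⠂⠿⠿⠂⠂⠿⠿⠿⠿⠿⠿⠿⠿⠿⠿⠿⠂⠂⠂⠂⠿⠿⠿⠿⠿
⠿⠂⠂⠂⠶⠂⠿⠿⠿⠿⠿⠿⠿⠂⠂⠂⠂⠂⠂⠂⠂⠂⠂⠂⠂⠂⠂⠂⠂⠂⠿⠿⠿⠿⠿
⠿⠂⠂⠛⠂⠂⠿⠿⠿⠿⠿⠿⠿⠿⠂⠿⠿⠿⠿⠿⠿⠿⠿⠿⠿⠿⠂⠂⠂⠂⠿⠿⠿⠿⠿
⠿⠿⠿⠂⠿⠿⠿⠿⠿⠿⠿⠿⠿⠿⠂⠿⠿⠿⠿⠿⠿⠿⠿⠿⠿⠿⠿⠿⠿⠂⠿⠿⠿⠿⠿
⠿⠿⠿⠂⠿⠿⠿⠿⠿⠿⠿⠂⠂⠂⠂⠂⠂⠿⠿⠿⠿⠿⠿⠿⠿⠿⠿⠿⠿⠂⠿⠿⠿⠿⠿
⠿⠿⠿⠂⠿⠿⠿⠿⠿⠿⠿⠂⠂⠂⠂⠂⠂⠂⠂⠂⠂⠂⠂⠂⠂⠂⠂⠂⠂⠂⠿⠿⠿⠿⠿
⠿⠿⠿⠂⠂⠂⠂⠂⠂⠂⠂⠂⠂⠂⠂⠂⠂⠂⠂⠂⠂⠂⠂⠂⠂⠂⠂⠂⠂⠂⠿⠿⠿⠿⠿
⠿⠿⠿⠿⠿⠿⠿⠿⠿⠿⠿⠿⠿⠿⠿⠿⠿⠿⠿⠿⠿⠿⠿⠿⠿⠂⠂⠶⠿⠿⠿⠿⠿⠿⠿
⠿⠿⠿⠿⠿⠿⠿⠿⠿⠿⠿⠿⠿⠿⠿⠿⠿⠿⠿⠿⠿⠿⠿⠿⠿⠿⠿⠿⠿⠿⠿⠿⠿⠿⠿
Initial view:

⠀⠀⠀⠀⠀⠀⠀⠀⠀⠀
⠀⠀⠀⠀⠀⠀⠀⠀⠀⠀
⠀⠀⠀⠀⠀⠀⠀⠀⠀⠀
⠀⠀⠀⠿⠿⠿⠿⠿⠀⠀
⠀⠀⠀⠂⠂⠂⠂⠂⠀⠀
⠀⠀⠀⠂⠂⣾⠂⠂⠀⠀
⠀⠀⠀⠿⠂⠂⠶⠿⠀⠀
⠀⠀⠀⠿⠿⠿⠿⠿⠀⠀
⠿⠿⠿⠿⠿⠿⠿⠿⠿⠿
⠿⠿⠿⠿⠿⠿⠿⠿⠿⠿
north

⠀⠀⠀⠀⠀⠀⠀⠀⠀⠀
⠀⠀⠀⠀⠀⠀⠀⠀⠀⠀
⠀⠀⠀⠀⠀⠀⠀⠀⠀⠀
⠀⠀⠀⠿⠿⠿⠿⠿⠀⠀
⠀⠀⠀⠿⠿⠿⠿⠿⠀⠀
⠀⠀⠀⠂⠂⣾⠂⠂⠀⠀
⠀⠀⠀⠂⠂⠂⠂⠂⠀⠀
⠀⠀⠀⠿⠂⠂⠶⠿⠀⠀
⠀⠀⠀⠿⠿⠿⠿⠿⠀⠀
⠿⠿⠿⠿⠿⠿⠿⠿⠿⠿

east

⠀⠀⠀⠀⠀⠀⠀⠀⠀⠀
⠀⠀⠀⠀⠀⠀⠀⠀⠀⠀
⠀⠀⠀⠀⠀⠀⠀⠀⠀⠀
⠀⠀⠿⠿⠿⠿⠿⠂⠀⠀
⠀⠀⠿⠿⠿⠿⠿⠂⠀⠀
⠀⠀⠂⠂⠂⣾⠂⠂⠀⠀
⠀⠀⠂⠂⠂⠂⠂⠂⠀⠀
⠀⠀⠿⠂⠂⠶⠿⠿⠀⠀
⠀⠀⠿⠿⠿⠿⠿⠀⠀⠀
⠿⠿⠿⠿⠿⠿⠿⠿⠿⠿

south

⠀⠀⠀⠀⠀⠀⠀⠀⠀⠀
⠀⠀⠀⠀⠀⠀⠀⠀⠀⠀
⠀⠀⠿⠿⠿⠿⠿⠂⠀⠀
⠀⠀⠿⠿⠿⠿⠿⠂⠀⠀
⠀⠀⠂⠂⠂⠂⠂⠂⠀⠀
⠀⠀⠂⠂⠂⣾⠂⠂⠀⠀
⠀⠀⠿⠂⠂⠶⠿⠿⠀⠀
⠀⠀⠿⠿⠿⠿⠿⠿⠀⠀
⠿⠿⠿⠿⠿⠿⠿⠿⠿⠿
⠿⠿⠿⠿⠿⠿⠿⠿⠿⠿

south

⠀⠀⠀⠀⠀⠀⠀⠀⠀⠀
⠀⠀⠿⠿⠿⠿⠿⠂⠀⠀
⠀⠀⠿⠿⠿⠿⠿⠂⠀⠀
⠀⠀⠂⠂⠂⠂⠂⠂⠀⠀
⠀⠀⠂⠂⠂⠂⠂⠂⠀⠀
⠀⠀⠿⠂⠂⣾⠿⠿⠀⠀
⠀⠀⠿⠿⠿⠿⠿⠿⠀⠀
⠿⠿⠿⠿⠿⠿⠿⠿⠿⠿
⠿⠿⠿⠿⠿⠿⠿⠿⠿⠿
⠿⠿⠿⠿⠿⠿⠿⠿⠿⠿

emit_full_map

⠿⠿⠿⠿⠿⠂
⠿⠿⠿⠿⠿⠂
⠂⠂⠂⠂⠂⠂
⠂⠂⠂⠂⠂⠂
⠿⠂⠂⣾⠿⠿
⠿⠿⠿⠿⠿⠿

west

⠀⠀⠀⠀⠀⠀⠀⠀⠀⠀
⠀⠀⠀⠿⠿⠿⠿⠿⠂⠀
⠀⠀⠀⠿⠿⠿⠿⠿⠂⠀
⠀⠀⠀⠂⠂⠂⠂⠂⠂⠀
⠀⠀⠀⠂⠂⠂⠂⠂⠂⠀
⠀⠀⠀⠿⠂⣾⠶⠿⠿⠀
⠀⠀⠀⠿⠿⠿⠿⠿⠿⠀
⠿⠿⠿⠿⠿⠿⠿⠿⠿⠿
⠿⠿⠿⠿⠿⠿⠿⠿⠿⠿
⠿⠿⠿⠿⠿⠿⠿⠿⠿⠿

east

⠀⠀⠀⠀⠀⠀⠀⠀⠀⠀
⠀⠀⠿⠿⠿⠿⠿⠂⠀⠀
⠀⠀⠿⠿⠿⠿⠿⠂⠀⠀
⠀⠀⠂⠂⠂⠂⠂⠂⠀⠀
⠀⠀⠂⠂⠂⠂⠂⠂⠀⠀
⠀⠀⠿⠂⠂⣾⠿⠿⠀⠀
⠀⠀⠿⠿⠿⠿⠿⠿⠀⠀
⠿⠿⠿⠿⠿⠿⠿⠿⠿⠿
⠿⠿⠿⠿⠿⠿⠿⠿⠿⠿
⠿⠿⠿⠿⠿⠿⠿⠿⠿⠿

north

⠀⠀⠀⠀⠀⠀⠀⠀⠀⠀
⠀⠀⠀⠀⠀⠀⠀⠀⠀⠀
⠀⠀⠿⠿⠿⠿⠿⠂⠀⠀
⠀⠀⠿⠿⠿⠿⠿⠂⠀⠀
⠀⠀⠂⠂⠂⠂⠂⠂⠀⠀
⠀⠀⠂⠂⠂⣾⠂⠂⠀⠀
⠀⠀⠿⠂⠂⠶⠿⠿⠀⠀
⠀⠀⠿⠿⠿⠿⠿⠿⠀⠀
⠿⠿⠿⠿⠿⠿⠿⠿⠿⠿
⠿⠿⠿⠿⠿⠿⠿⠿⠿⠿

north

⠀⠀⠀⠀⠀⠀⠀⠀⠀⠀
⠀⠀⠀⠀⠀⠀⠀⠀⠀⠀
⠀⠀⠀⠀⠀⠀⠀⠀⠀⠀
⠀⠀⠿⠿⠿⠿⠿⠂⠀⠀
⠀⠀⠿⠿⠿⠿⠿⠂⠀⠀
⠀⠀⠂⠂⠂⣾⠂⠂⠀⠀
⠀⠀⠂⠂⠂⠂⠂⠂⠀⠀
⠀⠀⠿⠂⠂⠶⠿⠿⠀⠀
⠀⠀⠿⠿⠿⠿⠿⠿⠀⠀
⠿⠿⠿⠿⠿⠿⠿⠿⠿⠿

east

⠀⠀⠀⠀⠀⠀⠀⠀⠀⠀
⠀⠀⠀⠀⠀⠀⠀⠀⠀⠀
⠀⠀⠀⠀⠀⠀⠀⠀⠀⠀
⠀⠿⠿⠿⠿⠿⠂⠿⠀⠀
⠀⠿⠿⠿⠿⠿⠂⠿⠀⠀
⠀⠂⠂⠂⠂⣾⠂⠿⠀⠀
⠀⠂⠂⠂⠂⠂⠂⠿⠀⠀
⠀⠿⠂⠂⠶⠿⠿⠿⠀⠀
⠀⠿⠿⠿⠿⠿⠿⠀⠀⠀
⠿⠿⠿⠿⠿⠿⠿⠿⠿⠿

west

⠀⠀⠀⠀⠀⠀⠀⠀⠀⠀
⠀⠀⠀⠀⠀⠀⠀⠀⠀⠀
⠀⠀⠀⠀⠀⠀⠀⠀⠀⠀
⠀⠀⠿⠿⠿⠿⠿⠂⠿⠀
⠀⠀⠿⠿⠿⠿⠿⠂⠿⠀
⠀⠀⠂⠂⠂⣾⠂⠂⠿⠀
⠀⠀⠂⠂⠂⠂⠂⠂⠿⠀
⠀⠀⠿⠂⠂⠶⠿⠿⠿⠀
⠀⠀⠿⠿⠿⠿⠿⠿⠀⠀
⠿⠿⠿⠿⠿⠿⠿⠿⠿⠿

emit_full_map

⠿⠿⠿⠿⠿⠂⠿
⠿⠿⠿⠿⠿⠂⠿
⠂⠂⠂⣾⠂⠂⠿
⠂⠂⠂⠂⠂⠂⠿
⠿⠂⠂⠶⠿⠿⠿
⠿⠿⠿⠿⠿⠿⠀

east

⠀⠀⠀⠀⠀⠀⠀⠀⠀⠀
⠀⠀⠀⠀⠀⠀⠀⠀⠀⠀
⠀⠀⠀⠀⠀⠀⠀⠀⠀⠀
⠀⠿⠿⠿⠿⠿⠂⠿⠀⠀
⠀⠿⠿⠿⠿⠿⠂⠿⠀⠀
⠀⠂⠂⠂⠂⣾⠂⠿⠀⠀
⠀⠂⠂⠂⠂⠂⠂⠿⠀⠀
⠀⠿⠂⠂⠶⠿⠿⠿⠀⠀
⠀⠿⠿⠿⠿⠿⠿⠀⠀⠀
⠿⠿⠿⠿⠿⠿⠿⠿⠿⠿

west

⠀⠀⠀⠀⠀⠀⠀⠀⠀⠀
⠀⠀⠀⠀⠀⠀⠀⠀⠀⠀
⠀⠀⠀⠀⠀⠀⠀⠀⠀⠀
⠀⠀⠿⠿⠿⠿⠿⠂⠿⠀
⠀⠀⠿⠿⠿⠿⠿⠂⠿⠀
⠀⠀⠂⠂⠂⣾⠂⠂⠿⠀
⠀⠀⠂⠂⠂⠂⠂⠂⠿⠀
⠀⠀⠿⠂⠂⠶⠿⠿⠿⠀
⠀⠀⠿⠿⠿⠿⠿⠿⠀⠀
⠿⠿⠿⠿⠿⠿⠿⠿⠿⠿

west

⠀⠀⠀⠀⠀⠀⠀⠀⠀⠀
⠀⠀⠀⠀⠀⠀⠀⠀⠀⠀
⠀⠀⠀⠀⠀⠀⠀⠀⠀⠀
⠀⠀⠀⠿⠿⠿⠿⠿⠂⠿
⠀⠀⠀⠿⠿⠿⠿⠿⠂⠿
⠀⠀⠀⠂⠂⣾⠂⠂⠂⠿
⠀⠀⠀⠂⠂⠂⠂⠂⠂⠿
⠀⠀⠀⠿⠂⠂⠶⠿⠿⠿
⠀⠀⠀⠿⠿⠿⠿⠿⠿⠀
⠿⠿⠿⠿⠿⠿⠿⠿⠿⠿
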